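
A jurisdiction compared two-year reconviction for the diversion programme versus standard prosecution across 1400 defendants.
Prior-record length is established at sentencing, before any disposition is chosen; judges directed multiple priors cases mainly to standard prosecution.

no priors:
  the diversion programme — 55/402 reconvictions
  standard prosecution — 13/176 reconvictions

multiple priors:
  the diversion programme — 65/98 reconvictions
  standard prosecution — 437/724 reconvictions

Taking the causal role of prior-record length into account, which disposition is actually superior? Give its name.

standard prosecution is lower inside every prior-record length stratum but the diversion programme is lower in aggregate. Whether to stratify depends on how prior-record length relates to the disposition.
Nothing the disposition does changes prior-record length; the imbalance is an allocation artefact. With prior-record length also predicting the outcome, the pooled figure is confounded, and the within-stratum comparison is the causal one.
Within each level — no priors: 13.7% vs 7.4%; multiple priors: 66.3% vs 60.4% — standard prosecution is lower every time.

standard prosecution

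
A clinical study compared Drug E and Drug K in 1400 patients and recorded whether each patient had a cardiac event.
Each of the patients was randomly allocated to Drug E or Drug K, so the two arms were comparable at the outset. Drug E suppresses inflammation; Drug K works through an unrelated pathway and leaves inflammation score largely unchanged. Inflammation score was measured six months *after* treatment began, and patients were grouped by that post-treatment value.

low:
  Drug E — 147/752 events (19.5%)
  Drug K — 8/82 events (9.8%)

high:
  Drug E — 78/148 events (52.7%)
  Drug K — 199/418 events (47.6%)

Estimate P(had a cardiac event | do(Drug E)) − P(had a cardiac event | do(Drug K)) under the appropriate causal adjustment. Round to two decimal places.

-0.16

Inflammation score lies on the pathway drug → inflammation score → outcome, so adjusting for it blocks the indirect effect. For the total causal effect of drug, use the unadjusted pooled rates.
The causal difference is the pooled difference: 0.250 − 0.414 = -0.164.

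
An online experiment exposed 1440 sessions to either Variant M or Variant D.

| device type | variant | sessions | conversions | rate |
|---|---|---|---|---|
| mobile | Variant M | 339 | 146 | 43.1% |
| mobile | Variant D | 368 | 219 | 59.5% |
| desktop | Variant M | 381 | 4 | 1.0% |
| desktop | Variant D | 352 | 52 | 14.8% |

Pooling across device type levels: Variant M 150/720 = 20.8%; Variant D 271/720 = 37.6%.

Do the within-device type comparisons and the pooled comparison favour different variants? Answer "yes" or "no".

no

Within each device type level (mobile 43.1% vs 59.5%; desktop 1.0% vs 14.8%), Variant D has the higher rate every time. Pooled: 20.8% vs 37.6% — Variant D has the higher rate overall. They agree.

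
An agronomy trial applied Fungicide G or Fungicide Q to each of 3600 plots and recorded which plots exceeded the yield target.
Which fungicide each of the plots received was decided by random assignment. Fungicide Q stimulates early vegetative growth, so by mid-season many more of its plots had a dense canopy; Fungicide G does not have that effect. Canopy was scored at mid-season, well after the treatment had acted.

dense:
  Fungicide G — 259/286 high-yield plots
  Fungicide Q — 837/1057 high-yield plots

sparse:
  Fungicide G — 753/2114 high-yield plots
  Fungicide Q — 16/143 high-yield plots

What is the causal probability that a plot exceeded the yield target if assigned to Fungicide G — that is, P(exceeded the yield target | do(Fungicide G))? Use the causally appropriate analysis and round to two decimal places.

Within every mid-season canopy level Fungicide G has the higher rate, yet pooled Fungicide Q does — Simpson's reversal.
Because the fungicide influences mid-season canopy, mid-season canopy is a post-treatment mediator, not a confounder. Stratifying on it would bias the estimate; the causal effect is the crude pooled difference.
So P(outcome | do(Fungicide G)) is just the pooled rate for Fungicide G: 1012/2400 = 0.422.

0.42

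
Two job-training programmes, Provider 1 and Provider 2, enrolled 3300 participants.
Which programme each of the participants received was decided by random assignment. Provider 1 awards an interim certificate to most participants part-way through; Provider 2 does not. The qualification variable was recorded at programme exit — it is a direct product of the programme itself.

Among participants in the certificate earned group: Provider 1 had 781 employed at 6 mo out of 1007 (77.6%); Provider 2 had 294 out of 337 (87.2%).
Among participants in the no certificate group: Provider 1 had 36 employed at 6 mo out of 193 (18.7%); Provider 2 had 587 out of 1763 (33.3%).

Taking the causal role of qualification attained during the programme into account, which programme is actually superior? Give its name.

The qualification attained during the programme-specific comparison favours Provider 2 throughout, but the pooled figures favour Provider 1. The question is whether to condition on qualification attained during the programme.
Qualification attained during the programme here is a post-treatment variable shaped by the programme; conditioning on it would introduce bias rather than remove it. The overall comparison is the causal one.
Pooled: Provider 1 68.1% vs Provider 2 42.0%; Provider 1 is higher overall.

Provider 1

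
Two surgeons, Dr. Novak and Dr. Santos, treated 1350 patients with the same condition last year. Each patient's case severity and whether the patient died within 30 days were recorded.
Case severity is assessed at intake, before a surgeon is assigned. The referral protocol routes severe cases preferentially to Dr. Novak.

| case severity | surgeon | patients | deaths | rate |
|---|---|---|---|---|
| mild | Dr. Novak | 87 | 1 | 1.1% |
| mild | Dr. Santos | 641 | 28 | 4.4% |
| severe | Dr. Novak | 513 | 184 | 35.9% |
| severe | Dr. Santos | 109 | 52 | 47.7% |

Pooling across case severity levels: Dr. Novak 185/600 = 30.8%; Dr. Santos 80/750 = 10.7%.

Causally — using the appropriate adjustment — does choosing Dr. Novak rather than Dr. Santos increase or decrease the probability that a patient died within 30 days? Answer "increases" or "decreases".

decreases

Case severity differs across surgeons for reasons unrelated to any effect of the surgeon itself, and it separately predicts the outcome — a classic confounder. We must compare within case severity levels.
Within each level — mild: 1.1% vs 4.4%; severe: 35.9% vs 47.7% — Dr. Novak is lower every time.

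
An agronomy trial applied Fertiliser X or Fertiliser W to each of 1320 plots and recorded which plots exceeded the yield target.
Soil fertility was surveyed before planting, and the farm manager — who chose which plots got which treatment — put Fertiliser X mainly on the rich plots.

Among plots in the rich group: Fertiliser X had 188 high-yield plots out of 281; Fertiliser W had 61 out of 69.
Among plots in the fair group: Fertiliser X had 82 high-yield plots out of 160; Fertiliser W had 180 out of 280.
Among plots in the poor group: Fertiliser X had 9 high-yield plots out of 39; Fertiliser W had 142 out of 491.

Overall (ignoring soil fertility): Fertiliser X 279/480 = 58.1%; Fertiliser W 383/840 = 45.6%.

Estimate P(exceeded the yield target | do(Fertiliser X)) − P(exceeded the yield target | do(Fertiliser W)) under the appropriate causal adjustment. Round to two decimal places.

Soil fertility differs across fertilisers for reasons unrelated to any effect of the fertiliser itself, and it separately predicts the outcome — a classic confounder. We must compare within soil fertility levels.
Adjusting over the population distribution of soil fertility: 0.265·(0.669−0.884) + 0.333·(0.512−0.643) + 0.402·(0.231−0.289) = -0.124.

-0.12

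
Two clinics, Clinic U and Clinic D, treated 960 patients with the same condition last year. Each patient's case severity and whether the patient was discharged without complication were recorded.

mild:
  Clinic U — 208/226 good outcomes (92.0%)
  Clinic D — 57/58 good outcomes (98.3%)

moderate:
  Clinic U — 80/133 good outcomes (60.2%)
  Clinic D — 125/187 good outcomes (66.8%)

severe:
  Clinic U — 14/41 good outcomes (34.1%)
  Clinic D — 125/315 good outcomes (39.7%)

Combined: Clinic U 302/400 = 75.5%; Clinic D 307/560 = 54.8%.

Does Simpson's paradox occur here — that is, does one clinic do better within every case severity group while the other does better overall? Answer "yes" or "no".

yes

Within each case severity level (mild 92.0% vs 98.3%; moderate 60.2% vs 66.8%; severe 34.1% vs 39.7%), Clinic D has the higher rate every time. Pooled: 75.5% vs 54.8% — Clinic U has the higher rate overall. The two comparisons disagree.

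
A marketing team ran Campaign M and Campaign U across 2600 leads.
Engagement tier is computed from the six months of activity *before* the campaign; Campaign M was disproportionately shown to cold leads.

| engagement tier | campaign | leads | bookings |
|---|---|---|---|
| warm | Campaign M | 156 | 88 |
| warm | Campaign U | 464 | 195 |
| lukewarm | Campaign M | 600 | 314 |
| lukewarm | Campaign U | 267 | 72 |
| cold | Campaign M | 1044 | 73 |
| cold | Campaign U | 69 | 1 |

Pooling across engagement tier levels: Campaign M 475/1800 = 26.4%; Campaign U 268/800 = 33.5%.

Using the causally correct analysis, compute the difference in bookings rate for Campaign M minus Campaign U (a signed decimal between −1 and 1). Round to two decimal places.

Here engagement tier is a common cause — it drives both which campaign a case falls under and the outcome. The crude comparison mixes populations; the stratum-specific rates are the causally relevant ones.
Adjusting over the population distribution of engagement tier: 0.238·(0.564−0.420) + 0.333·(0.523−0.270) + 0.428·(0.070−0.014) = +0.143.

+0.14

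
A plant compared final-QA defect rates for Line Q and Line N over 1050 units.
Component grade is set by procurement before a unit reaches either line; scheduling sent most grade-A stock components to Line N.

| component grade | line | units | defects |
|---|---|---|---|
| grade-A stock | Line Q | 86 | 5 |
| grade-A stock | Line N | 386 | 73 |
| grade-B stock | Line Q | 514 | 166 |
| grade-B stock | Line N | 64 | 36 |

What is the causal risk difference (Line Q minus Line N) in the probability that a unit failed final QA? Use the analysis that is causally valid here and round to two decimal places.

-0.19

The imbalance in component grade arose from how units were allocated, not from anything the line did; and component grade independently affects the outcome. The pooled gap is confounded — condition on component grade.
Adjusting over the population distribution of component grade: 0.450·(0.058−0.189) + 0.550·(0.323−0.562) = -0.191.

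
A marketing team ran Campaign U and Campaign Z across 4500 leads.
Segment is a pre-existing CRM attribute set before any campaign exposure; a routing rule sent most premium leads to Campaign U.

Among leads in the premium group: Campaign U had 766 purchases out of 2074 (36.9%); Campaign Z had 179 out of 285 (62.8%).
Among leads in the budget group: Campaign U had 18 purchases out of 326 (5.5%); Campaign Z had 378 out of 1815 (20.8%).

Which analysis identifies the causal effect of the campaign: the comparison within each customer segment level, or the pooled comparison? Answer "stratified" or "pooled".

stratified

Nothing the campaign does changes customer segment; the imbalance is an allocation artefact. With customer segment also predicting the outcome, the pooled figure is confounded, and the within-stratum comparison is the causal one.
Within each level — premium: 36.9% vs 62.8%; budget: 5.5% vs 20.8% — Campaign Z is higher every time.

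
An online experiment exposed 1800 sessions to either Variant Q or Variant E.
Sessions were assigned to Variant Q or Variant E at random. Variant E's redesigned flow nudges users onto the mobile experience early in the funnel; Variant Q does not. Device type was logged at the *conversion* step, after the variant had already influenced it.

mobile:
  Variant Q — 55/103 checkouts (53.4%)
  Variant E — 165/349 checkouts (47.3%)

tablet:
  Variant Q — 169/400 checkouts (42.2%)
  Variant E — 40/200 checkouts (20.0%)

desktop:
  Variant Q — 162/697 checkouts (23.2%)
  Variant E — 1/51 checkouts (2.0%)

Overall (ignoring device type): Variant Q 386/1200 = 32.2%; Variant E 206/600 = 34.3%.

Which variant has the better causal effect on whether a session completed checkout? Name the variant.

Variant E

Device type is recorded after the variant and is itself shifted by it — it sits on the causal path from variant to outcome. Conditioning on a mediator would strip out part of the effect we want; the pooled comparison gives the total causal effect.
Pooled: Variant Q 32.2% vs Variant E 34.3%; Variant E is higher overall.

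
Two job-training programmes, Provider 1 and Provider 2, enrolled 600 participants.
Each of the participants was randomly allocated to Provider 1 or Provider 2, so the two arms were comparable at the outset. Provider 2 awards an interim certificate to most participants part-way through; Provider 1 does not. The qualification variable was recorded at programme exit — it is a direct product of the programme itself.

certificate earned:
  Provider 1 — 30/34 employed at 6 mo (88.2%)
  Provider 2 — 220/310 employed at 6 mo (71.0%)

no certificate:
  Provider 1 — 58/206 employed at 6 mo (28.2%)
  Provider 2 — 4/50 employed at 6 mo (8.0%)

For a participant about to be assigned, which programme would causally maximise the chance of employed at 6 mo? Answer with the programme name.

Provider 2

Qualification attained during the programme is recorded after the programme and is itself shifted by it — it sits on the causal path from programme to outcome. Conditioning on a mediator would strip out part of the effect we want; the pooled comparison gives the total causal effect.
Pooled: Provider 1 36.7% vs Provider 2 62.2%; Provider 2 is higher overall.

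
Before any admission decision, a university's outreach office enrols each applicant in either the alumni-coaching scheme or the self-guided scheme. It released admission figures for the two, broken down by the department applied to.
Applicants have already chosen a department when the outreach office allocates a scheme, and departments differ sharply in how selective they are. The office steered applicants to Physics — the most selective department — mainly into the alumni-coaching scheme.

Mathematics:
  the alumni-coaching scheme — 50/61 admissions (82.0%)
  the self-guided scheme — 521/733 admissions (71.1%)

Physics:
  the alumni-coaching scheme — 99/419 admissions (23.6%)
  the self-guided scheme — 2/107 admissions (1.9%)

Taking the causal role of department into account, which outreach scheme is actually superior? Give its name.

the alumni-coaching scheme

The stratified and pooled comparisons disagree (the alumni-coaching scheme wins within each department; the self-guided scheme wins overall), so the answer turns on the causal role of department.
Here department is a common cause — it drives both which outreach scheme a case falls under and the outcome. The crude comparison mixes populations; the stratum-specific rates are the causally relevant ones.
Within each level — Mathematics: 82.0% vs 71.1%; Physics: 23.6% vs 1.9% — the alumni-coaching scheme is higher every time.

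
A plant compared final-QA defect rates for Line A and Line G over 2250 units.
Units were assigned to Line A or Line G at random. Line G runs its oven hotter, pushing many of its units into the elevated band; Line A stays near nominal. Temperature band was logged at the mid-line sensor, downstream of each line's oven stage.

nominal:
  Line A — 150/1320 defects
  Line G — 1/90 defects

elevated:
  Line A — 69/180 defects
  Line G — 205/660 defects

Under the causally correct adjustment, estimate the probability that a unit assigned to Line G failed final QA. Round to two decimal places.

Line G is lower inside every in-process temperature band stratum but Line A is lower in aggregate. Whether to stratify depends on how in-process temperature band relates to the line.
In-process temperature band here is a post-treatment variable shaped by the line; conditioning on it would introduce bias rather than remove it. The overall comparison is the causal one.
So P(outcome | do(Line G)) is just the pooled rate for Line G: 206/750 = 0.275.

0.27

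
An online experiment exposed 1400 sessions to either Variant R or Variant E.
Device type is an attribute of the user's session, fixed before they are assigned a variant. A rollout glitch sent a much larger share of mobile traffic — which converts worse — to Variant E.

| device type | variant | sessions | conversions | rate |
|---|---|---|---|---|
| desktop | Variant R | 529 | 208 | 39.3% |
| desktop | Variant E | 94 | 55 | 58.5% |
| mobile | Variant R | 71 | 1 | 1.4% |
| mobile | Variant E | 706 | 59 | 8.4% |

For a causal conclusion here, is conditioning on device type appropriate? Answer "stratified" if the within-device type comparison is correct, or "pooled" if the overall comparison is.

The device type-specific comparison favours Variant E throughout, but the pooled figures favour Variant R. The question is whether to condition on device type.
Device type differs across variants for reasons unrelated to any effect of the variant itself, and it separately predicts the outcome — a classic confounder. We must compare within device type levels.
Within each level — desktop: 39.3% vs 58.5%; mobile: 1.4% vs 8.4% — Variant E is higher every time.

stratified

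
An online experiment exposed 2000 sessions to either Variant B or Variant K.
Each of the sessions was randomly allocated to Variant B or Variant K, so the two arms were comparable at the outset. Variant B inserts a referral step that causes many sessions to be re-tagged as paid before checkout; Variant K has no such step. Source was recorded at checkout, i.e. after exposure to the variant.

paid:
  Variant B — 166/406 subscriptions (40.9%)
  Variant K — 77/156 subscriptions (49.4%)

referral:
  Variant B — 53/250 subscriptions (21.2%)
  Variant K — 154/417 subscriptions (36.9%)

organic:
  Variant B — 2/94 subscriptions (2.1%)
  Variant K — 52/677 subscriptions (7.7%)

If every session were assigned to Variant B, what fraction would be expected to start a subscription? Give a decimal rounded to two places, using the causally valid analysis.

0.29

Because the variant influences traffic source, traffic source is a post-treatment mediator, not a confounder. Stratifying on it would bias the estimate; the causal effect is the crude pooled difference.
So P(outcome | do(Variant B)) is just the pooled rate for Variant B: 221/750 = 0.295.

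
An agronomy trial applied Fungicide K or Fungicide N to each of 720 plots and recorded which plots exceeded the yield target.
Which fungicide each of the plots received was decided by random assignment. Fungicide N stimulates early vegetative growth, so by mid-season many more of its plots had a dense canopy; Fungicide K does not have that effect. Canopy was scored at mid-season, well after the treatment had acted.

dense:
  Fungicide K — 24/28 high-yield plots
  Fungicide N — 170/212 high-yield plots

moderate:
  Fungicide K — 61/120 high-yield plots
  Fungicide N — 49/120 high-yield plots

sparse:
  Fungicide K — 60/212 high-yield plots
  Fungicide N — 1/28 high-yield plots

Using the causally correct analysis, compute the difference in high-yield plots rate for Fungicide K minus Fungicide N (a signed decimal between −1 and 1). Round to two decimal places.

Because the fungicide influences mid-season canopy, mid-season canopy is a post-treatment mediator, not a confounder. Stratifying on it would bias the estimate; the causal effect is the crude pooled difference.
The causal difference is the pooled difference: 0.403 − 0.611 = -0.208.

-0.21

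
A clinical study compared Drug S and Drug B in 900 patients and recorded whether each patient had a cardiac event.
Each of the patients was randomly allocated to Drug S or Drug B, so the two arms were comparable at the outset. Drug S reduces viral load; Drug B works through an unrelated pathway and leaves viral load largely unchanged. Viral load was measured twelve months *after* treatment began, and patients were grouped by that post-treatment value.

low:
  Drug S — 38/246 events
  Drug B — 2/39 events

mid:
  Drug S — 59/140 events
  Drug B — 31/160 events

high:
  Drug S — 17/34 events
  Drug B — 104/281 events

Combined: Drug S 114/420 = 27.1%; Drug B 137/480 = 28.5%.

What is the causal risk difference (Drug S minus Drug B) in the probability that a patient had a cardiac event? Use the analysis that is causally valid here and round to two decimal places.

Viral load here is a post-treatment variable shaped by the drug; conditioning on it would introduce bias rather than remove it. The overall comparison is the causal one.
The causal difference is the pooled difference: 0.271 − 0.285 = -0.014.

-0.01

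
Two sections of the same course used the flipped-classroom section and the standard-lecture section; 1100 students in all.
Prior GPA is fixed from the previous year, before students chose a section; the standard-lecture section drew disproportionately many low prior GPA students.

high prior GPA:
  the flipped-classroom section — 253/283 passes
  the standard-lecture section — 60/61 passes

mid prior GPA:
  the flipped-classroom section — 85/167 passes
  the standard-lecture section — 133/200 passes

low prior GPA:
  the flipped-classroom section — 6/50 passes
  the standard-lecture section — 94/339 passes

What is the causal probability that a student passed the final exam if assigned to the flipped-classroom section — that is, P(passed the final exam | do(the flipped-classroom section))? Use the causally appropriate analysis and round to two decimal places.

Nothing the teaching method does changes prior GPA band; the imbalance is an allocation artefact. With prior GPA band also predicting the outcome, the pooled figure is confounded, and the within-stratum comparison is the causal one.
Standardising the flipped-classroom section to the population prior GPA band mix: 0.313·253/283 + 0.334·85/167 + 0.354·6/50 = 0.492.

0.49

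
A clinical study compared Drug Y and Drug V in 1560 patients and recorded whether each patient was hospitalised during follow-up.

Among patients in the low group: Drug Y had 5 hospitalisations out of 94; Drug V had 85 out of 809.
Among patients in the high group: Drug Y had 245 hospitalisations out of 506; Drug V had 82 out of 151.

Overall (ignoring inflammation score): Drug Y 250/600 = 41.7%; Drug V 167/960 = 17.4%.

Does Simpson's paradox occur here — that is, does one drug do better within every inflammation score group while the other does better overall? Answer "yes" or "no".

yes

Within each inflammation score level (low 5.3% vs 10.5%; high 48.4% vs 54.3%), Drug Y has the lower rate every time. Pooled: 41.7% vs 17.4% — Drug V has the lower rate overall. The two comparisons disagree.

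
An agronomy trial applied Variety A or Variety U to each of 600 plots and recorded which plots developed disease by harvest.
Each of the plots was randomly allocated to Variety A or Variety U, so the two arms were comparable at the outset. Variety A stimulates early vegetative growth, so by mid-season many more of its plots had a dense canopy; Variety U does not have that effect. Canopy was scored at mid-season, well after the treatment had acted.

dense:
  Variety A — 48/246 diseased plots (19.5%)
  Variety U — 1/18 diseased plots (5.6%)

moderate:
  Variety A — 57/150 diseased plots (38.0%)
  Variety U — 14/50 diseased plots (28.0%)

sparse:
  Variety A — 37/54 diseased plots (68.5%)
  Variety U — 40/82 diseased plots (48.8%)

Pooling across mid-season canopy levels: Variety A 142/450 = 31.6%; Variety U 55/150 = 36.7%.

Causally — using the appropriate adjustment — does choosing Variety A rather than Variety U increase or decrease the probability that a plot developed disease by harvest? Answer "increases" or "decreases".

Mid-season canopy here is a post-treatment variable shaped by the variety; conditioning on it would introduce bias rather than remove it. The overall comparison is the causal one.
Pooled: Variety A 31.6% vs Variety U 36.7%; Variety A is lower overall.

decreases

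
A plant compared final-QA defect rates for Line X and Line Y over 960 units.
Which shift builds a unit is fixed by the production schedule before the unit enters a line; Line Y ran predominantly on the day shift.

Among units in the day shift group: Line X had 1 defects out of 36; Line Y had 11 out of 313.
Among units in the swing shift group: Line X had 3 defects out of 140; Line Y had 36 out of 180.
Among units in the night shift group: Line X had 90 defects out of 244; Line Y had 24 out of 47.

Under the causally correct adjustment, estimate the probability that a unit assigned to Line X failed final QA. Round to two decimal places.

0.13

The shift-specific comparison favours Line X throughout, but the pooled figures favour Line Y. The question is whether to condition on shift.
Shift differs across lines for reasons unrelated to any effect of the line itself, and it separately predicts the outcome — a classic confounder. We must compare within shift levels.
Standardising Line X to the population shift mix: 0.364·1/36 + 0.333·3/140 + 0.303·90/244 = 0.129.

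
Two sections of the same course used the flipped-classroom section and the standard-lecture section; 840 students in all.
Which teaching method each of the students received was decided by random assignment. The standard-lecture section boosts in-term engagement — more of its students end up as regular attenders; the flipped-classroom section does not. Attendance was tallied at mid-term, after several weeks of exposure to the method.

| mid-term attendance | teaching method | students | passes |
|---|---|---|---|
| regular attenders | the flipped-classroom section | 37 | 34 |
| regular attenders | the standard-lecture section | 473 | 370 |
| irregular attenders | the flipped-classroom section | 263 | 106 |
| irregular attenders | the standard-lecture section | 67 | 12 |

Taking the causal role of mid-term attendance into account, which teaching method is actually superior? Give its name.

the standard-lecture section

The stratified and pooled comparisons disagree (the flipped-classroom section wins within each mid-term attendance; the standard-lecture section wins overall), so the answer turns on the causal role of mid-term attendance.
Mid-term attendance here is a post-treatment variable shaped by the teaching method; conditioning on it would introduce bias rather than remove it. The overall comparison is the causal one.
Pooled: the flipped-classroom section 46.7% vs the standard-lecture section 70.7%; the standard-lecture section is higher overall.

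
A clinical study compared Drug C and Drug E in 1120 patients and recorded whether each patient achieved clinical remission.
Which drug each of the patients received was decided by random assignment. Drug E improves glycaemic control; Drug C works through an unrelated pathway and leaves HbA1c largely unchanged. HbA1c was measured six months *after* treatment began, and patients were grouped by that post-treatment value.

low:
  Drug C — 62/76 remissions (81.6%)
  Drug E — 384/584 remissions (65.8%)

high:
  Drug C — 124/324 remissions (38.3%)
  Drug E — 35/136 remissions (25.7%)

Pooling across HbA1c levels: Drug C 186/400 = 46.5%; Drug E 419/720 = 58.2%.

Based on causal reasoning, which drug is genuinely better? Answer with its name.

HbA1c is downstream of the drug. One should not condition on a consequence of treatment, so the overall rates are the right comparison.
Pooled: Drug C 46.5% vs Drug E 58.2%; Drug E is higher overall.

Drug E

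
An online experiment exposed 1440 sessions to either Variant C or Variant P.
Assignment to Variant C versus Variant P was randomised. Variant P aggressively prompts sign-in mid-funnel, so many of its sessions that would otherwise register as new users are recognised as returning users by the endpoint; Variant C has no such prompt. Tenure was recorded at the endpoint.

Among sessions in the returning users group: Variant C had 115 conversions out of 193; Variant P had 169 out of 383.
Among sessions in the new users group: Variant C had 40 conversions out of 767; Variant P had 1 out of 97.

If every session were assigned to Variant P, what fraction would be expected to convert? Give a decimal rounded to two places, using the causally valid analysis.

0.35

The user tenure-specific comparison favours Variant C throughout, but the pooled figures favour Variant P. The question is whether to condition on user tenure.
User tenure is downstream of the variant. One should not condition on a consequence of treatment, so the overall rates are the right comparison.
So P(outcome | do(Variant P)) is just the pooled rate for Variant P: 170/480 = 0.354.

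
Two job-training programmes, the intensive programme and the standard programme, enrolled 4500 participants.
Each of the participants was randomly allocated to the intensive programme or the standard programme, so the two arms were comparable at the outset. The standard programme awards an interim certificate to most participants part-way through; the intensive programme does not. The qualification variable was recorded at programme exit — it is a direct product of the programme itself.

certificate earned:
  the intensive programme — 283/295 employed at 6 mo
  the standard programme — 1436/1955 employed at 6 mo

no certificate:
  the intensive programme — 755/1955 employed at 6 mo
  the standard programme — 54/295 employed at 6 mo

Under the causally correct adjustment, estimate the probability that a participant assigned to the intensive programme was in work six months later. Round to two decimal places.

Stratifying would compare programmes among participants the programmes themselves sorted into qualification attained during the programme groups — a form of selection on an intermediate. The unconditioned pooled rates give the total causal effect.
So P(outcome | do(the intensive programme)) is just the pooled rate for the intensive programme: 1038/2250 = 0.461.

0.46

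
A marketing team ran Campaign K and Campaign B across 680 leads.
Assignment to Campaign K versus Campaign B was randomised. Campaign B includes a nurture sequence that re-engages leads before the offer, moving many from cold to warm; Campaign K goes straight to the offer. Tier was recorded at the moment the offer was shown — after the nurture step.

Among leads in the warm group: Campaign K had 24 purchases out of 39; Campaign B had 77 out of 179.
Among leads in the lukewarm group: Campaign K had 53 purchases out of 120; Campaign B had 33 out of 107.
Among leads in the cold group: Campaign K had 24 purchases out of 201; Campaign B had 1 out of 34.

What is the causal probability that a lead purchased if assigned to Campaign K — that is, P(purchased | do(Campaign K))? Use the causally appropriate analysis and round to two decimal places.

0.28

Within every engagement tier level Campaign K has the higher rate, yet pooled Campaign B does — Simpson's reversal.
Engagement tier is recorded after the campaign and is itself shifted by it — it sits on the causal path from campaign to outcome. Conditioning on a mediator would strip out part of the effect we want; the pooled comparison gives the total causal effect.
So P(outcome | do(Campaign K)) is just the pooled rate for Campaign K: 101/360 = 0.281.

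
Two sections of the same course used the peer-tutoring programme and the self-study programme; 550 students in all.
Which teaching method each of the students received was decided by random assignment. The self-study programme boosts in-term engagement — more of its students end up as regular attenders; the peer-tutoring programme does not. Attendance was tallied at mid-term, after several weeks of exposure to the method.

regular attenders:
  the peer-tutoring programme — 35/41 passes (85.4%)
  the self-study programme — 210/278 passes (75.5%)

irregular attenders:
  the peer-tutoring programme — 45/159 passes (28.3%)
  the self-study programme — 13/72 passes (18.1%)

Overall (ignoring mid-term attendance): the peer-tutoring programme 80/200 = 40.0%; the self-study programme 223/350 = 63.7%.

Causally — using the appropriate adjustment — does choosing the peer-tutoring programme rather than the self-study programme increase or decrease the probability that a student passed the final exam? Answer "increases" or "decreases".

decreases

The mid-term attendance-specific comparison favours the peer-tutoring programme throughout, but the pooled figures favour the self-study programme. The question is whether to condition on mid-term attendance.
Stratifying would compare teaching methods among students the teaching methods themselves sorted into mid-term attendance groups — a form of selection on an intermediate. The unconditioned pooled rates give the total causal effect.
Pooled: the peer-tutoring programme 40.0% vs the self-study programme 63.7%; the self-study programme is higher overall.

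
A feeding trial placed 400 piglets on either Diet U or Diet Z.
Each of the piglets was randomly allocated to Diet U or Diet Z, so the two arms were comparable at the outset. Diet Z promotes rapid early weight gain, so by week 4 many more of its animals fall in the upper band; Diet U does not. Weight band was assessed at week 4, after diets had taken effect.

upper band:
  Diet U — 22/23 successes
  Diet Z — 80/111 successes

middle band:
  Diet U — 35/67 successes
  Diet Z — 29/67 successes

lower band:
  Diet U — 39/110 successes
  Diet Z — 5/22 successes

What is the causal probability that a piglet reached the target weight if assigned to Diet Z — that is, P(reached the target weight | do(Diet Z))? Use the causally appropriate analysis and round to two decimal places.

0.57

The week-4 weight band-specific comparison favours Diet U throughout, but the pooled figures favour Diet Z. The question is whether to condition on week-4 weight band.
Week-4 weight band is downstream of the diet. One should not condition on a consequence of treatment, so the overall rates are the right comparison.
So P(outcome | do(Diet Z)) is just the pooled rate for Diet Z: 114/200 = 0.570.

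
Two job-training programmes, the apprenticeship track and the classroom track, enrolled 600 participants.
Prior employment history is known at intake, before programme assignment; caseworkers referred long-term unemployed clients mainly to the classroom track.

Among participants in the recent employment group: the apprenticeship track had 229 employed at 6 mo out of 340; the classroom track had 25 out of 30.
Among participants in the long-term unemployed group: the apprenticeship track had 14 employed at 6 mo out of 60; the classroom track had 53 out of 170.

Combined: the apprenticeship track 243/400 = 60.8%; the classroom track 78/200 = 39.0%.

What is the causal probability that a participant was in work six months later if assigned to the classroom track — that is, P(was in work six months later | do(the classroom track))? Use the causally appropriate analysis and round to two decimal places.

0.63

the classroom track is higher inside every prior employment history stratum but the apprenticeship track is higher in aggregate. Whether to stratify depends on how prior employment history relates to the programme.
Here prior employment history is a common cause — it drives both which programme a case falls under and the outcome. The crude comparison mixes populations; the stratum-specific rates are the causally relevant ones.
Standardising the classroom track to the population prior employment history mix: 0.617·25/30 + 0.383·53/170 = 0.633.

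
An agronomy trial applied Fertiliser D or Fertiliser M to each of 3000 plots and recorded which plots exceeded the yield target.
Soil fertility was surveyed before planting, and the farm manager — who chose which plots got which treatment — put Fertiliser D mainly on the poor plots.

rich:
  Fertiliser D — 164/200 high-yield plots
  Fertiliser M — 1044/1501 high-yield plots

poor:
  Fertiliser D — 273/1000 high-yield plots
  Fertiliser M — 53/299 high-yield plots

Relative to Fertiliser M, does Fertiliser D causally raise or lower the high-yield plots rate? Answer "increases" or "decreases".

increases

The soil fertility-specific comparison favours Fertiliser D throughout, but the pooled figures favour Fertiliser M. The question is whether to condition on soil fertility.
The imbalance in soil fertility arose from how plots were allocated, not from anything the fertiliser did; and soil fertility independently affects the outcome. The pooled gap is confounded — condition on soil fertility.
Within each level — rich: 82.0% vs 69.6%; poor: 27.3% vs 17.7% — Fertiliser D is higher every time.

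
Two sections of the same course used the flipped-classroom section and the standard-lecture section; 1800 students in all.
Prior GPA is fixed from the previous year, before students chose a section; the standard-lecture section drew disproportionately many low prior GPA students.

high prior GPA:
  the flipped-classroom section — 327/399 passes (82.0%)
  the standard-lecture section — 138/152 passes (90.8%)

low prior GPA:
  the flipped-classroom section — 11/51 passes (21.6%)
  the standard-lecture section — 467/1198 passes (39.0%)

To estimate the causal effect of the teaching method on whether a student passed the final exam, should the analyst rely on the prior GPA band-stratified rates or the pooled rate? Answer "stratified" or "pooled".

stratified

Prior GPA band is set before the teaching method has any effect — it is not caused by the teaching method — and it independently drives the outcome. That makes it a confounder, so the causal comparison is within prior GPA band levels.
Within each level — high prior GPA: 82.0% vs 90.8%; low prior GPA: 21.6% vs 39.0% — the standard-lecture section is higher every time.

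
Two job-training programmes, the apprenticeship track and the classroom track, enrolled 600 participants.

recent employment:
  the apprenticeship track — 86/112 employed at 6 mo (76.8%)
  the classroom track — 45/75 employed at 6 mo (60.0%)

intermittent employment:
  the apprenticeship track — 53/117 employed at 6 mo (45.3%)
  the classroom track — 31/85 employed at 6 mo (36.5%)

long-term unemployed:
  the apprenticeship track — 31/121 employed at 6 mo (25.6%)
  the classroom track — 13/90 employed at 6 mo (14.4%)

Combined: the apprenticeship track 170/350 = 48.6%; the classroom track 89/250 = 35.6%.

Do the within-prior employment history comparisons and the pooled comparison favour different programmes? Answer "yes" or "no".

no

Within each prior employment history level (recent employment 76.8% vs 60.0%; intermittent employment 45.3% vs 36.5%; long-term unemployed 25.6% vs 14.4%), the apprenticeship track has the higher rate every time. Pooled: 48.6% vs 35.6% — the apprenticeship track has the higher rate overall. They agree.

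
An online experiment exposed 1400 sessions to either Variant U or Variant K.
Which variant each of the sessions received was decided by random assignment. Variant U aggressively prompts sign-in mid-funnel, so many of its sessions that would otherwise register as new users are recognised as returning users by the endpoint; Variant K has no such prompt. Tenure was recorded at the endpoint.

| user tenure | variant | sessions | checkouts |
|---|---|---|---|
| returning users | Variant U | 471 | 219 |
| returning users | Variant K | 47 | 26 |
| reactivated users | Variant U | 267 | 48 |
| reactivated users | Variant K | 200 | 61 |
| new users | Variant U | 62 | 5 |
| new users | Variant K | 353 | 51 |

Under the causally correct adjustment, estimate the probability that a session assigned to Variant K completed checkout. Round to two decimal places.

User tenure is recorded after the variant and is itself shifted by it — it sits on the causal path from variant to outcome. Conditioning on a mediator would strip out part of the effect we want; the pooled comparison gives the total causal effect.
So P(outcome | do(Variant K)) is just the pooled rate for Variant K: 138/600 = 0.230.

0.23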